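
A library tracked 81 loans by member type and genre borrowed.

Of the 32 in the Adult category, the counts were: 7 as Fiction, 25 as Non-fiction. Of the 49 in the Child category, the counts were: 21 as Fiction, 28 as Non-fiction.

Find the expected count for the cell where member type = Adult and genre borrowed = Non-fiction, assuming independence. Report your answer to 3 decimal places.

20.938

Row total (Adult) = 32; column total (Non-fiction) = 53; grand total N = 81.
Expected count = (row total × column total) / N = 32 × 53 / 81 = 20.938.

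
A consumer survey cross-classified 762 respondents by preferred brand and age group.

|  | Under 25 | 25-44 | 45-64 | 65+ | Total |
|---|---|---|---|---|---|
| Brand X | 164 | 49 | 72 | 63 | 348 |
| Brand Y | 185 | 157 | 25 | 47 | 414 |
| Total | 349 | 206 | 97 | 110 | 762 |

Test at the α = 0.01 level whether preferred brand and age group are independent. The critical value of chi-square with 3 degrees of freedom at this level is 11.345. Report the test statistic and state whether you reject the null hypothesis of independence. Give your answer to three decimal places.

77.853; reject H₀

Grand total N = 762.
Expected counts (row total × column total / N):
  Brand X, Under 25: 348×349/762 = 159.3858
  Brand X, 25-44: 348×206/762 = 94.0787
  Brand X, 45-64: 348×97/762 = 44.2992
  Brand X, 65+: 348×110/762 = 50.2362
  Brand Y, Under 25: 414×349/762 = 189.6142
  Brand Y, 25-44: 414×206/762 = 111.9213
  Brand Y, 45-64: 414×97/762 = 52.7008
  Brand Y, 65+: 414×110/762 = 59.7638
Contributions (O − E)²/E:
  (164 − 159.3858)²/159.3858 = 0.1336
  (49 − 94.0787)²/94.0787 = 21.5999
  (72 − 44.2992)²/44.2992 = 17.3216
  (63 − 50.2362)²/50.2362 = 3.2430
  (185 − 189.6142)²/189.6142 = 0.1123
  (157 − 111.9213)²/111.9213 = 18.1564
  (25 − 52.7008)²/52.7008 = 14.5602
  (47 − 59.7638)²/59.7638 = 2.7260
χ² = 0.1336 + 21.5999 + 17.3216 + 3.2430 + 0.1123 + 18.1564 + 14.5602 + 2.7260 = 77.853
df = (2−1)(4−1) = 3. Since 77.853 > 11.345, reject the null hypothesis of independence at α = 0.01.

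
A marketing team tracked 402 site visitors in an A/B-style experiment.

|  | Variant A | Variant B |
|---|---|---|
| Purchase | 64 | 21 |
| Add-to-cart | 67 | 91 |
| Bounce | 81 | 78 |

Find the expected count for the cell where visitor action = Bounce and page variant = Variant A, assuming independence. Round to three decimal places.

83.851

Row total (Bounce) = 159; column total (Variant A) = 212; grand total N = 402.
Expected count = (row total × column total) / N = 159 × 212 / 402 = 83.851.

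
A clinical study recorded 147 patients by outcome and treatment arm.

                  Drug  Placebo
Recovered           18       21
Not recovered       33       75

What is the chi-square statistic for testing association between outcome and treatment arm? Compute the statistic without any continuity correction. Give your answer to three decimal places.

3.077

Row totals: 39, 108. Column totals: 51, 96. Grand total N = 147.
Expected counts (row total × column total / N):
  Recovered, Drug: 39×51/147 = 13.5306
  Recovered, Placebo: 39×96/147 = 25.4694
  Not recovered, Drug: 108×51/147 = 37.4694
  Not recovered, Placebo: 108×96/147 = 70.5306
Contributions (O − E)²/E:
  (18 − 13.5306)²/13.5306 = 1.4763
  (21 − 25.4694)²/25.4694 = 0.7843
  (33 − 37.4694)²/37.4694 = 0.5331
  (75 − 70.5306)²/70.5306 = 0.2832
χ² = 1.4763 + 0.7843 + 0.5331 + 0.2832 = 3.077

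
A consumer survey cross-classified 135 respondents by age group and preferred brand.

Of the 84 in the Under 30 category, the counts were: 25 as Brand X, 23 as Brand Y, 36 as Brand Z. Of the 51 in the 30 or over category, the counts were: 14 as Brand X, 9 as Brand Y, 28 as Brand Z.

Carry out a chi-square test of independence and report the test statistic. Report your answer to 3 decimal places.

2.298

Row totals: 84, 51. Column totals: 39, 32, 64. Grand total N = 135.
Expected counts (row total × column total / N):
  Under 30, Brand X: 84×39/135 = 24.26667
  Under 30, Brand Y: 84×32/135 = 19.91111
  Under 30, Brand Z: 84×64/135 = 39.82222
  30 or over, Brand X: 51×39/135 = 14.73333
  30 or over, Brand Y: 51×32/135 = 12.08889
  30 or over, Brand Z: 51×64/135 = 24.17778
Contributions (O − E)²/E:
  (25 − 24.26667)²/24.26667 = 0.0222
  (23 − 19.91111)²/19.91111 = 0.4792
  (36 − 39.82222)²/39.82222 = 0.3669
  (14 − 14.73333)²/14.73333 = 0.0365
  (9 − 12.08889)²/12.08889 = 0.7893
  (28 − 24.17778)²/24.17778 = 0.6042
χ² = 0.0222 + 0.4792 + 0.3669 + 0.0365 + 0.7893 + 0.6042 = 2.298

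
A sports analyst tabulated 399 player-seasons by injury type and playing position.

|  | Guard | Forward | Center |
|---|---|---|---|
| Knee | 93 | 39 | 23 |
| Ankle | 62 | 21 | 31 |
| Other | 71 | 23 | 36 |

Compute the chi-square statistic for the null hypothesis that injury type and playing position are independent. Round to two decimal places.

Row totals: 155, 114, 130. Column totals: 226, 83, 90. Grand total N = 399.
Expected counts (row total × column total / N):
  Knee, Guard: 155×226/399 = 87.794
  Knee, Forward: 155×83/399 = 32.243
  Knee, Center: 155×90/399 = 34.962
  Ankle, Guard: 114×226/399 = 64.571
  Ankle, Forward: 114×83/399 = 23.714
  Ankle, Center: 114×90/399 = 25.714
  Other, Guard: 130×226/399 = 73.634
  Other, Forward: 130×83/399 = 27.043
  Other, Center: 130×90/399 = 29.323
Contributions (O − E)²/E:
  (93 − 87.794)²/87.794 = 0.3087
  (39 − 32.243)²/32.243 = 1.4160
  (23 − 34.962)²/34.962 = 4.0927
  (62 − 64.571)²/64.571 = 0.1024
  (21 − 23.714)²/23.714 = 0.3106
  (31 − 25.714)²/25.714 = 1.0866
  (71 − 73.634)²/73.634 = 0.0942
  (23 − 27.043)²/27.043 = 0.6044
  (36 − 29.323)²/29.323 = 1.5204
χ² = 0.3087 + 1.4160 + 4.0927 + 0.1024 + 0.3106 + 1.0866 + 0.0942 + 0.6044 + 1.5204 = 9.54

9.54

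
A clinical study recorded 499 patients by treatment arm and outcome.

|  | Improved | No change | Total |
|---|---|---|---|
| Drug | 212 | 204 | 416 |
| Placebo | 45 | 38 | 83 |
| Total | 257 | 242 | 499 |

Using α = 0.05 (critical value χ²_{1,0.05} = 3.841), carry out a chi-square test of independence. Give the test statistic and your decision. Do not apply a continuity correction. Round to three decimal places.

Grand total N = 499.
Expected counts (row total × column total / N):
  Drug, Improved: 416×257/499 = 214.2525
  Drug, No change: 416×242/499 = 201.7475
  Placebo, Improved: 83×257/499 = 42.7475
  Placebo, No change: 83×242/499 = 40.2525
Contributions (O − E)²/E:
  (212 − 214.2525)²/214.2525 = 0.0237
  (204 − 201.7475)²/201.7475 = 0.0251
  (45 − 42.7475)²/42.7475 = 0.1187
  (38 − 40.2525)²/40.2525 = 0.1260
χ² = 0.0237 + 0.0251 + 0.1187 + 0.1260 = 0.294
df = (2−1)(2−1) = 1. Since 0.294 < 3.841, fail to reject the null hypothesis of independence at α = 0.05.

0.294; fail to reject H₀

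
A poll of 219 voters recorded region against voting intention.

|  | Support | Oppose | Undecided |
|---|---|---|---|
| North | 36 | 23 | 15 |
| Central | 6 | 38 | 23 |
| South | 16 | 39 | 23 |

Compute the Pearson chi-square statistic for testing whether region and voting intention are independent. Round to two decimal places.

30.72

Row totals: 74, 67, 78. Column totals: 58, 100, 61. Grand total N = 219.
Expected counts (row total × column total / N):
  North, Support: 74×58/219 = 19.598
  North, Oppose: 74×100/219 = 33.790
  North, Undecided: 74×61/219 = 20.612
  Central, Support: 67×58/219 = 17.744
  Central, Oppose: 67×100/219 = 30.594
  Central, Undecided: 67×61/219 = 18.662
  South, Support: 78×58/219 = 20.658
  South, Oppose: 78×100/219 = 35.616
  South, Undecided: 78×61/219 = 21.726
Contributions (O − E)²/E:
  (36 − 19.598)²/19.598 = 13.7272
  (23 − 33.790)²/33.790 = 3.4455
  (15 − 20.612)²/20.612 = 1.5280
  (6 − 17.744)²/17.744 = 7.7729
  (38 − 30.594)²/30.594 = 1.7928
  (23 − 18.662)²/18.662 = 1.0084
  (16 − 20.658)²/20.658 = 1.0503
  (39 − 35.616)²/35.616 = 0.3215
  (23 − 21.726)²/21.726 = 0.0747
χ² = 13.7272 + 3.4455 + 1.5280 + 7.7729 + 1.7928 + 1.0084 + 1.0503 + 0.3215 + 0.0747 = 30.72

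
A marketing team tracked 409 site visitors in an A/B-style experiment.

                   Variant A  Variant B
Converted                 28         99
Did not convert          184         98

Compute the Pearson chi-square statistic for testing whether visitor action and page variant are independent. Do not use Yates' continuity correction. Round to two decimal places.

Row totals: 127, 282. Column totals: 212, 197. Grand total N = 409.
Expected counts (row total × column total / N):
  Converted, Variant A: 127×212/409 = 65.829
  Converted, Variant B: 127×197/409 = 61.171
  Did not convert, Variant A: 282×212/409 = 146.171
  Did not convert, Variant B: 282×197/409 = 135.829
Contributions (O − E)²/E:
  (28 − 65.829)²/65.829 = 21.7386
  (99 − 61.171)²/61.171 = 23.3940
  (184 − 146.171)²/146.171 = 9.7901
  (98 − 135.829)²/135.829 = 10.5356
χ² = 21.7386 + 23.3940 + 9.7901 + 10.5356 = 65.46

65.46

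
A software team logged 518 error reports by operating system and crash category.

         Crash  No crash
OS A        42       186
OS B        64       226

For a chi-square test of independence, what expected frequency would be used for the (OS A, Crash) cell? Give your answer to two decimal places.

46.66

Row total (OS A) = 228; column total (Crash) = 106; grand total N = 518.
Expected count = (row total × column total) / N = 228 × 106 / 518 = 46.66.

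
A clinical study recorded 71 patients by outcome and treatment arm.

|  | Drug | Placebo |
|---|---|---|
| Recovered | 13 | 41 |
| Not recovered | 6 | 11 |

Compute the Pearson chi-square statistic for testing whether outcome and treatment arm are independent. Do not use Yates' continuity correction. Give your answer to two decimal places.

0.83

Row totals: 54, 17. Column totals: 19, 52. Grand total N = 71.
Expected counts (row total × column total / N):
  Recovered, Drug: 54×19/71 = 14.451
  Recovered, Placebo: 54×52/71 = 39.549
  Not recovered, Drug: 17×19/71 = 4.549
  Not recovered, Placebo: 17×52/71 = 12.451
Contributions (O − E)²/E:
  (13 − 14.451)²/14.451 = 0.1457
  (41 − 39.549)²/39.549 = 0.0532
  (6 − 4.549)²/4.549 = 0.4628
  (11 − 12.451)²/12.451 = 0.1691
χ² = 0.1457 + 0.0532 + 0.4628 + 0.1691 = 0.83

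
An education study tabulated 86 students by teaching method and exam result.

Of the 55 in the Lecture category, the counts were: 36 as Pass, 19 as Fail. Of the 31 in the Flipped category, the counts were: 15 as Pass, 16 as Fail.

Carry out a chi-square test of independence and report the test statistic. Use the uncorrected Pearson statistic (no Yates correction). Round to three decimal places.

2.393

Row totals: 55, 31. Column totals: 51, 35. Grand total N = 86.
Expected counts (row total × column total / N):
  Lecture, Pass: 55×51/86 = 32.6163
  Lecture, Fail: 55×35/86 = 22.3837
  Flipped, Pass: 31×51/86 = 18.3837
  Flipped, Fail: 31×35/86 = 12.6163
Contributions (O − E)²/E:
  (36 − 32.6163)²/32.6163 = 0.3510
  (19 − 22.3837)²/22.3837 = 0.5115
  (15 − 18.3837)²/18.3837 = 0.6228
  (16 − 12.6163)²/12.6163 = 0.9075
χ² = 0.3510 + 0.5115 + 0.6228 + 0.9075 = 2.393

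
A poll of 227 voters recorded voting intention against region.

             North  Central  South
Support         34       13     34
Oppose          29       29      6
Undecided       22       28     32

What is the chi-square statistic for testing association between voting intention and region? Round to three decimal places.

Row totals: 81, 64, 82. Column totals: 85, 70, 72. Grand total N = 227.
Expected counts (row total × column total / N):
  Support, North: 81×85/227 = 30.3304
  Support, Central: 81×70/227 = 24.9780
  Support, South: 81×72/227 = 25.6916
  Oppose, North: 64×85/227 = 23.9648
  Oppose, Central: 64×70/227 = 19.7357
  Oppose, South: 64×72/227 = 20.2996
  Undecided, North: 82×85/227 = 30.7048
  Undecided, Central: 82×70/227 = 25.2863
  Undecided, South: 82×72/227 = 26.0088
Contributions (O − E)²/E:
  (34 − 30.3304)²/30.3304 = 0.4440
  (13 − 24.9780)²/24.9780 = 5.7440
  (34 − 25.6916)²/25.6916 = 2.6869
  (29 − 23.9648)²/23.9648 = 1.0579
  (29 − 19.7357)²/19.7357 = 4.3488
  (6 − 20.2996)²/20.2996 = 10.0730
  (22 − 30.7048)²/30.7048 = 2.4678
  (28 − 25.2863)²/25.2863 = 0.2912
  (32 − 26.0088)²/26.0088 = 1.3801
χ² = 0.4440 + 5.7440 + 2.6869 + 1.0579 + 4.3488 + 10.0730 + 2.4678 + 0.2912 + 1.3801 = 28.494

28.494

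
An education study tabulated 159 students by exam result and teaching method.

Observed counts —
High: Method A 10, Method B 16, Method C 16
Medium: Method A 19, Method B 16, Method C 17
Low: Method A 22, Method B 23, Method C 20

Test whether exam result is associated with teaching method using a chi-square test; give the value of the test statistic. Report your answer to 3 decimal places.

2.082

Row totals: 42, 52, 65. Column totals: 51, 55, 53. Grand total N = 159.
Expected counts (row total × column total / N):
  High, Method A: 42×51/159 = 13.4717
  High, Method B: 42×55/159 = 14.5283
  High, Method C: 42×53/159 = 14.0000
  Medium, Method A: 52×51/159 = 16.6792
  Medium, Method B: 52×55/159 = 17.9874
  Medium, Method C: 52×53/159 = 17.3333
  Low, Method A: 65×51/159 = 20.8491
  Low, Method B: 65×55/159 = 22.4843
  Low, Method C: 65×53/159 = 21.6667
Contributions (O − E)²/E:
  (10 − 13.4717)²/13.4717 = 0.8947
  (16 − 14.5283)²/14.5283 = 0.1491
  (16 − 14.0000)²/14.0000 = 0.2857
  (19 − 16.6792)²/16.6792 = 0.3229
  (16 − 17.9874)²/17.9874 = 0.2196
  (17 − 17.3333)²/17.3333 = 0.0064
  (22 − 20.8491)²/20.8491 = 0.0635
  (23 − 22.4843)²/22.4843 = 0.0118
  (20 − 21.6667)²/21.6667 = 0.1282
χ² = 0.8947 + 0.1491 + 0.2857 + 0.3229 + 0.2196 + 0.0064 + 0.0635 + 0.0118 + 0.1282 = 2.082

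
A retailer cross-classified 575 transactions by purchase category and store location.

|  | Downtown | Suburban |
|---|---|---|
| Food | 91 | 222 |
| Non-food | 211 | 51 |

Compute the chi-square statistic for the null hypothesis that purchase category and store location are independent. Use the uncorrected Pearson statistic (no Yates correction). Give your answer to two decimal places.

Row totals: 313, 262. Column totals: 302, 273. Grand total N = 575.
Expected counts (row total × column total / N):
  Food, Downtown: 313×302/575 = 164.393
  Food, Suburban: 313×273/575 = 148.607
  Non-food, Downtown: 262×302/575 = 137.607
  Non-food, Suburban: 262×273/575 = 124.393
Contributions (O − E)²/E:
  (91 − 164.393)²/164.393 = 32.7662
  (222 − 148.607)²/148.607 = 36.2468
  (211 − 137.607)²/137.607 = 39.1443
  (51 − 124.393)²/124.393 = 43.3025
χ² = 32.7662 + 36.2468 + 39.1443 + 43.3025 = 151.46

151.46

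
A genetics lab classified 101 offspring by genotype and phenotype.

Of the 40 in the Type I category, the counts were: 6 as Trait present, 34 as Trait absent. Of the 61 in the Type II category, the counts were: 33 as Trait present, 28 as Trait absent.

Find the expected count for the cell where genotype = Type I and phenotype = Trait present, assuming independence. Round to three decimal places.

15.446

Row total (Type I) = 40; column total (Trait present) = 39; grand total N = 101.
Expected count = (row total × column total) / N = 40 × 39 / 101 = 15.446.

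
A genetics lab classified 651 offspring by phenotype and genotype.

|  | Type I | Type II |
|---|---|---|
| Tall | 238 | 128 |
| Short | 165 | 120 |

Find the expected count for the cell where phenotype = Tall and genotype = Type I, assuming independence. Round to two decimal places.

226.57

Row total (Tall) = 366; column total (Type I) = 403; grand total N = 651.
Expected count = (row total × column total) / N = 366 × 403 / 651 = 226.57.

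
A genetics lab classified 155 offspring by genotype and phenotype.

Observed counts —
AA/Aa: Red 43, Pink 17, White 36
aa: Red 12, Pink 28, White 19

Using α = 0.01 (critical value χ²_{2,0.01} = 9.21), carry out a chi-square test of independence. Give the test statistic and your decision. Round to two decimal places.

17.59; reject H₀

Row totals: 96, 59. Column totals: 55, 45, 55. Grand total N = 155.
Expected counts (row total × column total / N):
  AA/Aa, Red: 96×55/155 = 34.065
  AA/Aa, Pink: 96×45/155 = 27.871
  AA/Aa, White: 96×55/155 = 34.065
  aa, Red: 59×55/155 = 20.935
  aa, Pink: 59×45/155 = 17.129
  aa, White: 59×55/155 = 20.935
Contributions (O − E)²/E:
  (43 − 34.065)²/34.065 = 2.3436
  (17 − 27.871)²/27.871 = 4.2402
  (36 − 34.065)²/34.065 = 0.1099
  (12 − 20.935)²/20.935 = 3.8134
  (28 − 17.129)²/17.129 = 6.8993
  (19 − 20.935)²/20.935 = 0.1789
χ² = 2.3436 + 4.2402 + 0.1099 + 3.8134 + 6.8993 + 0.1789 = 17.59
df = (2−1)(3−1) = 2. Since 17.59 > 9.21, reject the null hypothesis of independence at α = 0.01.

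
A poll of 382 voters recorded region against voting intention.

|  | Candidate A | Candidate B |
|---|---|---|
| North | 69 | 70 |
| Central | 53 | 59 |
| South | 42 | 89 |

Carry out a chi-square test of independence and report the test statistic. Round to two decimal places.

9.75

Row totals: 139, 112, 131. Column totals: 164, 218. Grand total N = 382.
Expected counts (row total × column total / N):
  North, Candidate A: 139×164/382 = 59.675
  North, Candidate B: 139×218/382 = 79.325
  Central, Candidate A: 112×164/382 = 48.084
  Central, Candidate B: 112×218/382 = 63.916
  South, Candidate A: 131×164/382 = 56.241
  South, Candidate B: 131×218/382 = 74.759
Contributions (O − E)²/E:
  (69 − 59.675)²/59.675 = 1.4572
  (70 − 79.325)²/79.325 = 1.0962
  (53 − 48.084)²/48.084 = 0.5026
  (59 − 63.916)²/63.916 = 0.3781
  (42 − 56.241)²/56.241 = 3.6060
  (89 − 74.759)²/74.759 = 2.7128
χ² = 1.4572 + 1.0962 + 0.5026 + 0.3781 + 3.6060 + 2.7128 = 9.75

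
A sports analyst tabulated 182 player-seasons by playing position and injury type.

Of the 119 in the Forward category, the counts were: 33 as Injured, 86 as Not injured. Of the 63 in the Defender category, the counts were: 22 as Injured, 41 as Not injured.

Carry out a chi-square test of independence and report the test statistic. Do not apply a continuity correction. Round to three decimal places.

Row totals: 119, 63. Column totals: 55, 127. Grand total N = 182.
Expected counts (row total × column total / N):
  Forward, Injured: 119×55/182 = 35.9615
  Forward, Not injured: 119×127/182 = 83.0385
  Defender, Injured: 63×55/182 = 19.0385
  Defender, Not injured: 63×127/182 = 43.9615
Contributions (O − E)²/E:
  (33 − 35.9615)²/35.9615 = 0.2439
  (86 − 83.0385)²/83.0385 = 0.1056
  (22 − 19.0385)²/19.0385 = 0.4607
  (41 − 43.9615)²/43.9615 = 0.1995
χ² = 0.2439 + 0.1056 + 0.4607 + 0.1995 = 1.010

1.010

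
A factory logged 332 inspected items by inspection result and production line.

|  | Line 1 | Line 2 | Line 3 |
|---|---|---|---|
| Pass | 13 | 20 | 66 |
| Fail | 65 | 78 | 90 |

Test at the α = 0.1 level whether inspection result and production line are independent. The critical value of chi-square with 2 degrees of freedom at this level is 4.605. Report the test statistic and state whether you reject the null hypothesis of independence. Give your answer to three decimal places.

22.221; reject H₀

Row totals: 99, 233. Column totals: 78, 98, 156. Grand total N = 332.
Expected counts (row total × column total / N):
  Pass, Line 1: 99×78/332 = 23.2590
  Pass, Line 2: 99×98/332 = 29.2229
  Pass, Line 3: 99×156/332 = 46.5181
  Fail, Line 1: 233×78/332 = 54.7410
  Fail, Line 2: 233×98/332 = 68.7771
  Fail, Line 3: 233×156/332 = 109.4819
Contributions (O − E)²/E:
  (13 − 23.2590)²/23.2590 = 4.5250
  (20 − 29.2229)²/29.2229 = 2.9108
  (66 − 46.5181)²/46.5181 = 8.1591
  (65 − 54.7410)²/54.7410 = 1.9226
  (78 − 68.7771)²/68.7771 = 1.2368
  (90 − 109.4819)²/109.4819 = 3.4667
χ² = 4.5250 + 2.9108 + 8.1591 + 1.9226 + 1.2368 + 3.4667 = 22.221
df = (2−1)(3−1) = 2. Since 22.221 > 4.605, reject the null hypothesis of independence at α = 0.1.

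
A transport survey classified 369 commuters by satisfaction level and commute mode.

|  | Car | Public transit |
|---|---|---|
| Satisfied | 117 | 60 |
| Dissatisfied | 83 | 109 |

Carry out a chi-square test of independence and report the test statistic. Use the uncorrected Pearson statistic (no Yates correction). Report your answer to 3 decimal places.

19.409

Row totals: 177, 192. Column totals: 200, 169. Grand total N = 369.
Expected counts (row total × column total / N):
  Satisfied, Car: 177×200/369 = 95.9350
  Satisfied, Public transit: 177×169/369 = 81.0650
  Dissatisfied, Car: 192×200/369 = 104.0650
  Dissatisfied, Public transit: 192×169/369 = 87.9350
Contributions (O − E)²/E:
  (117 − 95.9350)²/95.9350 = 4.6254
  (60 − 81.0650)²/81.0650 = 5.4738
  (83 − 104.0650)²/104.0650 = 4.2640
  (109 − 87.9350)²/87.9350 = 5.0462
χ² = 4.6254 + 5.4738 + 4.2640 + 5.0462 = 19.409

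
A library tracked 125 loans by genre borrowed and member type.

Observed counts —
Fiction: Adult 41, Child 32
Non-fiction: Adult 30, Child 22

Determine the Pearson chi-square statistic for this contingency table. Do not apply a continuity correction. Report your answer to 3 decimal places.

0.029

Row totals: 73, 52. Column totals: 71, 54. Grand total N = 125.
Expected counts (row total × column total / N):
  Fiction, Adult: 73×71/125 = 41.4640
  Fiction, Child: 73×54/125 = 31.5360
  Non-fiction, Adult: 52×71/125 = 29.5360
  Non-fiction, Child: 52×54/125 = 22.4640
Contributions (O − E)²/E:
  (41 − 41.4640)²/41.4640 = 0.0052
  (32 − 31.5360)²/31.5360 = 0.0068
  (30 − 29.5360)²/29.5360 = 0.0073
  (22 − 22.4640)²/22.4640 = 0.0096
χ² = 0.0052 + 0.0068 + 0.0073 + 0.0096 = 0.029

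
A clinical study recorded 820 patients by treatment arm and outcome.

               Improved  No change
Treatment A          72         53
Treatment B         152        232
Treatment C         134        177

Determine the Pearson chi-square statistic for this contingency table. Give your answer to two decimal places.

12.51

Row totals: 125, 384, 311. Column totals: 358, 462. Grand total N = 820.
Expected counts (row total × column total / N):
  Treatment A, Improved: 125×358/820 = 54.5732
  Treatment A, No change: 125×462/820 = 70.4268
  Treatment B, Improved: 384×358/820 = 167.6488
  Treatment B, No change: 384×462/820 = 216.3512
  Treatment C, Improved: 311×358/820 = 135.7780
  Treatment C, No change: 311×462/820 = 175.2220
Contributions (O − E)²/E:
  (72 − 54.5732)²/54.5732 = 5.5649
  (53 − 70.4268)²/70.4268 = 4.3122
  (152 − 167.6488)²/167.6488 = 1.4607
  (232 − 216.3512)²/216.3512 = 1.1319
  (134 − 135.7780)²/135.7780 = 0.0233
  (177 − 175.2220)²/175.2220 = 0.0180
χ² = 5.5649 + 4.3122 + 1.4607 + 1.1319 + 0.0233 + 0.0180 = 12.51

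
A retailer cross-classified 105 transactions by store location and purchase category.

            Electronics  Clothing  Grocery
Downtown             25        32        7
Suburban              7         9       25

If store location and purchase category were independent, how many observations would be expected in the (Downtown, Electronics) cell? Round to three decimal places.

19.505

Row total (Downtown) = 64; column total (Electronics) = 32; grand total N = 105.
Expected count = (row total × column total) / N = 64 × 32 / 105 = 19.505.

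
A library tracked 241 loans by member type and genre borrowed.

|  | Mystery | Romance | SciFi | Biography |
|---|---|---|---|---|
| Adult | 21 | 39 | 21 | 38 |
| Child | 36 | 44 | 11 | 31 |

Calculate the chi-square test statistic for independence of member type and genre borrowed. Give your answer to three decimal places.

8.048

Row totals: 119, 122. Column totals: 57, 83, 32, 69. Grand total N = 241.
Expected counts (row total × column total / N):
  Adult, Mystery: 119×57/241 = 28.1452
  Adult, Romance: 119×83/241 = 40.9834
  Adult, SciFi: 119×32/241 = 15.8008
  Adult, Biography: 119×69/241 = 34.0705
  Child, Mystery: 122×57/241 = 28.8548
  Child, Romance: 122×83/241 = 42.0166
  Child, SciFi: 122×32/241 = 16.1992
  Child, Biography: 122×69/241 = 34.9295
Contributions (O − E)²/E:
  (21 − 28.1452)²/28.1452 = 1.8139
  (39 − 40.9834)²/40.9834 = 0.0960
  (21 − 15.8008)²/15.8008 = 1.7108
  (38 − 34.0705)²/34.0705 = 0.4532
  (36 − 28.8548)²/28.8548 = 1.7693
  (44 − 42.0166)²/42.0166 = 0.0936
  (11 − 16.1992)²/16.1992 = 1.6687
  (31 − 34.9295)²/34.9295 = 0.4421
χ² = 1.8139 + 0.0960 + 1.7108 + 0.4532 + 1.7693 + 0.0936 + 1.6687 + 0.4421 = 8.048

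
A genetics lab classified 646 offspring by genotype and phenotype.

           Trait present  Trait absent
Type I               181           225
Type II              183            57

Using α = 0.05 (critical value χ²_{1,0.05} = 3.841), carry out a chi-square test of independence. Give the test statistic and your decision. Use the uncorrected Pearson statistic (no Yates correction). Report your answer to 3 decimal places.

Row totals: 406, 240. Column totals: 364, 282. Grand total N = 646.
Expected counts (row total × column total / N):
  Type I, Trait present: 406×364/646 = 228.7678
  Type I, Trait absent: 406×282/646 = 177.2322
  Type II, Trait present: 240×364/646 = 135.2322
  Type II, Trait absent: 240×282/646 = 104.7678
Contributions (O − E)²/E:
  (181 − 228.7678)²/228.7678 = 9.9741
  (225 − 177.2322)²/177.2322 = 12.8744
  (183 − 135.2322)²/135.2322 = 16.8729
  (57 − 104.7678)²/104.7678 = 21.7792
χ² = 9.9741 + 12.8744 + 16.8729 + 21.7792 = 61.501
df = (2−1)(2−1) = 1. Since 61.501 > 3.841, reject the null hypothesis of independence at α = 0.05.

61.501; reject H₀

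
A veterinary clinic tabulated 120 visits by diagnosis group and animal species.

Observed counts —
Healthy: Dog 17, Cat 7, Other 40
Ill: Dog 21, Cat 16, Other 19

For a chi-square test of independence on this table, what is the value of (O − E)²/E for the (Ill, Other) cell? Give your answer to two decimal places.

2.64

Row total (Ill) = 56; column total (Other) = 59; N = 120.
Expected count E = 56 × 59 / 120 = 27.533.
Contribution = (O − E)²/E = (19 − 27.533)² / 27.533 = 2.64.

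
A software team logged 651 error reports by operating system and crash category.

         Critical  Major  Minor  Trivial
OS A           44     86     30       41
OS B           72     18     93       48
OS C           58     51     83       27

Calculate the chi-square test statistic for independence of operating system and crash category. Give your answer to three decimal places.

90.258

Row totals: 201, 231, 219. Column totals: 174, 155, 206, 116. Grand total N = 651.
Expected counts (row total × column total / N):
  OS A, Critical: 201×174/651 = 53.72350
  OS A, Major: 201×155/651 = 47.85714
  OS A, Minor: 201×206/651 = 63.60369
  OS A, Trivial: 201×116/651 = 35.81567
  OS B, Critical: 231×174/651 = 61.74194
  OS B, Major: 231×155/651 = 55.00000
  OS B, Minor: 231×206/651 = 73.09677
  OS B, Trivial: 231×116/651 = 41.16129
  OS C, Critical: 219×174/651 = 58.53456
  OS C, Major: 219×155/651 = 52.14286
  OS C, Minor: 219×206/651 = 69.29954
  OS C, Trivial: 219×116/651 = 39.02304
Contributions (O − E)²/E:
  (44 − 53.72350)²/53.72350 = 1.7599
  (86 − 47.85714)²/47.85714 = 30.4004
  (30 − 63.60369)²/63.60369 = 17.7538
  (41 − 35.81567)²/35.81567 = 0.7504
  (72 − 61.74194)²/61.74194 = 1.7043
  (18 − 55.00000)²/55.00000 = 24.8909
  (93 − 73.09677)²/73.09677 = 5.4194
  (48 − 41.16129)²/41.16129 = 1.1362
  (58 − 58.53456)²/58.53456 = 0.0049
  (51 − 52.14286)²/52.14286 = 0.0250
  (83 − 69.29954)²/69.29954 = 2.7086
  (27 − 39.02304)²/39.02304 = 3.7043
χ² = 1.7599 + 30.4004 + 17.7538 + 0.7504 + 1.7043 + 24.8909 + 5.4194 + 1.1362 + 0.0049 + 0.0250 + 2.7086 + 3.7043 = 90.258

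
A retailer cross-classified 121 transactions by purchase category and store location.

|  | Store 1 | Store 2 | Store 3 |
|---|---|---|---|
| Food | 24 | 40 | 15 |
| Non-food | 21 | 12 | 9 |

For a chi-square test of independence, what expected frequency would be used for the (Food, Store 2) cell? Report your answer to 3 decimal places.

33.950

Row total (Food) = 79; column total (Store 2) = 52; grand total N = 121.
Expected count = (row total × column total) / N = 79 × 52 / 121 = 33.950.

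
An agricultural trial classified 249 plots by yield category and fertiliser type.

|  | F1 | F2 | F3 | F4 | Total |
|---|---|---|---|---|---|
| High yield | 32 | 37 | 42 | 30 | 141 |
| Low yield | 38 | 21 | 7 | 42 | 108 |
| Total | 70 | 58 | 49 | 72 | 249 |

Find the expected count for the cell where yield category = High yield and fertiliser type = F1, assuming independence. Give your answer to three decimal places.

Row total (High yield) = 141; column total (F1) = 70; grand total N = 249.
Expected count = (row total × column total) / N = 141 × 70 / 249 = 39.639.

39.639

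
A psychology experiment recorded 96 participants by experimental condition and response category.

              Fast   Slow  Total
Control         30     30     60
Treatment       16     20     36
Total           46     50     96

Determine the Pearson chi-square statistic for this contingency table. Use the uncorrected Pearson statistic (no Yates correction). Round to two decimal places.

0.28

Grand total N = 96.
Expected counts (row total × column total / N):
  Control, Fast: 60×46/96 = 28.750
  Control, Slow: 60×50/96 = 31.250
  Treatment, Fast: 36×46/96 = 17.250
  Treatment, Slow: 36×50/96 = 18.750
Contributions (O − E)²/E:
  (30 − 28.750)²/28.750 = 0.0543
  (30 − 31.250)²/31.250 = 0.0500
  (16 − 17.250)²/17.250 = 0.0906
  (20 − 18.750)²/18.750 = 0.0833
χ² = 0.0543 + 0.0500 + 0.0906 + 0.0833 = 0.28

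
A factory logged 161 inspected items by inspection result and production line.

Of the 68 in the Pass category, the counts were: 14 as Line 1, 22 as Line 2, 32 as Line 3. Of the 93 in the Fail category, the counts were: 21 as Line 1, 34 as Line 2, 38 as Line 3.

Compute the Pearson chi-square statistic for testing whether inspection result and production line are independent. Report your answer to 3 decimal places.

0.619

Row totals: 68, 93. Column totals: 35, 56, 70. Grand total N = 161.
Expected counts (row total × column total / N):
  Pass, Line 1: 68×35/161 = 14.7826
  Pass, Line 2: 68×56/161 = 23.6522
  Pass, Line 3: 68×70/161 = 29.5652
  Fail, Line 1: 93×35/161 = 20.2174
  Fail, Line 2: 93×56/161 = 32.3478
  Fail, Line 3: 93×70/161 = 40.4348
Contributions (O − E)²/E:
  (14 − 14.7826)²/14.7826 = 0.0414
  (22 − 23.6522)²/23.6522 = 0.1154
  (32 − 29.5652)²/29.5652 = 0.2005
  (21 − 20.2174)²/20.2174 = 0.0303
  (34 − 32.3478)²/32.3478 = 0.0844
  (38 − 40.4348)²/40.4348 = 0.1466
χ² = 0.0414 + 0.1154 + 0.2005 + 0.0303 + 0.0844 + 0.1466 = 0.619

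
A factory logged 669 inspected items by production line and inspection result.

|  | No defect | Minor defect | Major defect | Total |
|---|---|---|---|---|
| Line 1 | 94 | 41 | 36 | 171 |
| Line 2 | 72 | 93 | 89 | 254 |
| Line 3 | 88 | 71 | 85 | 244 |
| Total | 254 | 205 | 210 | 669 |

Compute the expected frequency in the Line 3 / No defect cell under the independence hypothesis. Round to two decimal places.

92.64

Row total (Line 3) = 244; column total (No defect) = 254; grand total N = 669.
Expected count = (row total × column total) / N = 244 × 254 / 669 = 92.64.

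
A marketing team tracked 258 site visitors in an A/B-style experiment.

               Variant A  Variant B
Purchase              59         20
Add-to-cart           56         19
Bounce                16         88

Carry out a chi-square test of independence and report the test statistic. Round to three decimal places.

87.312

Row totals: 79, 75, 104. Column totals: 131, 127. Grand total N = 258.
Expected counts (row total × column total / N):
  Purchase, Variant A: 79×131/258 = 40.1124
  Purchase, Variant B: 79×127/258 = 38.8876
  Add-to-cart, Variant A: 75×131/258 = 38.0814
  Add-to-cart, Variant B: 75×127/258 = 36.9186
  Bounce, Variant A: 104×131/258 = 52.8062
  Bounce, Variant B: 104×127/258 = 51.1938
Contributions (O − E)²/E:
  (59 − 40.1124)²/40.1124 = 8.8935
  (20 − 38.8876)²/38.8876 = 9.1737
  (56 − 38.0814)²/38.0814 = 8.4313
  (19 − 36.9186)²/36.9186 = 8.6969
  (16 − 52.8062)²/52.8062 = 25.6541
  (88 − 51.1938)²/51.1938 = 26.4621
χ² = 8.8935 + 9.1737 + 8.4313 + 8.6969 + 25.6541 + 26.4621 = 87.312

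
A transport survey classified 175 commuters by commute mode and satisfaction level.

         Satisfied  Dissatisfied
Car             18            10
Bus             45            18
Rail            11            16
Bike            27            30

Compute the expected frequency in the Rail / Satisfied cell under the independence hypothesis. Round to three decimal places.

Row total (Rail) = 27; column total (Satisfied) = 101; grand total N = 175.
Expected count = (row total × column total) / N = 27 × 101 / 175 = 15.583.

15.583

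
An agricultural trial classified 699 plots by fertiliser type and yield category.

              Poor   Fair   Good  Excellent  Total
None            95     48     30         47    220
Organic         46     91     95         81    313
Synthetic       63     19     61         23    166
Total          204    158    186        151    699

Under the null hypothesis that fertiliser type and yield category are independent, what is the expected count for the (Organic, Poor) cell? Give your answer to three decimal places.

Row total (Organic) = 313; column total (Poor) = 204; grand total N = 699.
Expected count = (row total × column total) / N = 313 × 204 / 699 = 91.348.

91.348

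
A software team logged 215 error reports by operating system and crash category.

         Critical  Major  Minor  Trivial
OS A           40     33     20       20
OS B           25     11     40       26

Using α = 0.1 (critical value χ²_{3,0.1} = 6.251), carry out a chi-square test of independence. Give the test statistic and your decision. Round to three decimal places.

21.404; reject H₀

Row totals: 113, 102. Column totals: 65, 44, 60, 46. Grand total N = 215.
Expected counts (row total × column total / N):
  OS A, Critical: 113×65/215 = 34.1628
  OS A, Major: 113×44/215 = 23.1256
  OS A, Minor: 113×60/215 = 31.5349
  OS A, Trivial: 113×46/215 = 24.1767
  OS B, Critical: 102×65/215 = 30.8372
  OS B, Major: 102×44/215 = 20.8744
  OS B, Minor: 102×60/215 = 28.4651
  OS B, Trivial: 102×46/215 = 21.8233
Contributions (O − E)²/E:
  (40 − 34.1628)²/34.1628 = 0.9974
  (33 − 23.1256)²/23.1256 = 4.2163
  (20 − 31.5349)²/31.5349 = 4.2193
  (20 − 24.1767)²/24.1767 = 0.7216
  (25 − 30.8372)²/30.8372 = 1.1049
  (11 − 20.8744)²/20.8744 = 4.6710
  (40 − 28.4651)²/28.4651 = 4.6743
  (26 − 21.8233)²/21.8233 = 0.7994
χ² = 0.9974 + 4.2163 + 4.2193 + 0.7216 + 1.1049 + 4.6710 + 4.6743 + 0.7994 = 21.404
df = (2−1)(4−1) = 3. Since 21.404 > 6.251, reject the null hypothesis of independence at α = 0.1.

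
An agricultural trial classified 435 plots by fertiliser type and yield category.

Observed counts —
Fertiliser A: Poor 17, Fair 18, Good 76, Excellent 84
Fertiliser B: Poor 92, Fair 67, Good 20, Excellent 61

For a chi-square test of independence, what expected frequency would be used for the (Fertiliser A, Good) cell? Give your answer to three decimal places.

43.034

Row total (Fertiliser A) = 195; column total (Good) = 96; grand total N = 435.
Expected count = (row total × column total) / N = 195 × 96 / 435 = 43.034.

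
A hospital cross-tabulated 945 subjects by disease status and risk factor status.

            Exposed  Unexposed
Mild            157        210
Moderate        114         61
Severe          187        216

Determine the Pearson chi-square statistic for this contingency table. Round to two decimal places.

24.93

Row totals: 367, 175, 403. Column totals: 458, 487. Grand total N = 945.
Expected counts (row total × column total / N):
  Mild, Exposed: 367×458/945 = 177.869
  Mild, Unexposed: 367×487/945 = 189.131
  Moderate, Exposed: 175×458/945 = 84.815
  Moderate, Unexposed: 175×487/945 = 90.185
  Severe, Exposed: 403×458/945 = 195.316
  Severe, Unexposed: 403×487/945 = 207.684
Contributions (O − E)²/E:
  (157 − 177.869)²/177.869 = 2.4485
  (210 − 189.131)²/189.131 = 2.3027
  (114 − 84.815)²/84.815 = 10.0426
  (61 − 90.185)²/90.185 = 9.4446
  (187 − 195.316)²/195.316 = 0.3541
  (216 − 207.684)²/207.684 = 0.3330
χ² = 2.4485 + 2.3027 + 10.0426 + 9.4446 + 0.3541 + 0.3330 = 24.93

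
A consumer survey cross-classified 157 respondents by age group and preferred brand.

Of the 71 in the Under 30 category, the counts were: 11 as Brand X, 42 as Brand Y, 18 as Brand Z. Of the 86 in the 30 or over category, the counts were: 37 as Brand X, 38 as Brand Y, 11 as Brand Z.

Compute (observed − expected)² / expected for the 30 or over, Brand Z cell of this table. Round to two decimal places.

1.50

Row total (30 or over) = 86; column total (Brand Z) = 29; N = 157.
Expected count E = 86 × 29 / 157 = 15.885.
Contribution = (O − E)²/E = (11 − 15.885)² / 15.885 = 1.50.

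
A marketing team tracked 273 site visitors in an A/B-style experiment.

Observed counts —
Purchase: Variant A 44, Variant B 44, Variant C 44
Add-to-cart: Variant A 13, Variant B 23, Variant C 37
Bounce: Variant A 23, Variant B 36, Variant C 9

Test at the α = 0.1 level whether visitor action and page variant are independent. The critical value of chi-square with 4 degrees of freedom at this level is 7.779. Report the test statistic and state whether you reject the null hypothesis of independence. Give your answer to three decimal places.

25.081; reject H₀

Row totals: 132, 73, 68. Column totals: 80, 103, 90. Grand total N = 273.
Expected counts (row total × column total / N):
  Purchase, Variant A: 132×80/273 = 38.6813
  Purchase, Variant B: 132×103/273 = 49.8022
  Purchase, Variant C: 132×90/273 = 43.5165
  Add-to-cart, Variant A: 73×80/273 = 21.3919
  Add-to-cart, Variant B: 73×103/273 = 27.5421
  Add-to-cart, Variant C: 73×90/273 = 24.0659
  Bounce, Variant A: 68×80/273 = 19.9267
  Bounce, Variant B: 68×103/273 = 25.6557
  Bounce, Variant C: 68×90/273 = 22.4176
Contributions (O − E)²/E:
  (44 − 38.6813)²/38.6813 = 0.7313
  (44 − 49.8022)²/49.8022 = 0.6760
  (44 − 43.5165)²/43.5165 = 0.0054
  (13 − 21.3919)²/21.3919 = 3.2921
  (23 − 27.5421)²/27.5421 = 0.7491
  (37 − 24.0659)²/24.0659 = 6.9514
  (23 − 19.9267)²/19.9267 = 0.4740
  (36 − 25.6557)²/25.6557 = 4.1708
  (9 − 22.4176)²/22.4176 = 8.0308
χ² = 0.7313 + 0.6760 + 0.0054 + 3.2921 + 0.7491 + 6.9514 + 0.4740 + 4.1708 + 8.0308 = 25.081
df = (3−1)(3−1) = 4. Since 25.081 > 7.779, reject the null hypothesis of independence at α = 0.1.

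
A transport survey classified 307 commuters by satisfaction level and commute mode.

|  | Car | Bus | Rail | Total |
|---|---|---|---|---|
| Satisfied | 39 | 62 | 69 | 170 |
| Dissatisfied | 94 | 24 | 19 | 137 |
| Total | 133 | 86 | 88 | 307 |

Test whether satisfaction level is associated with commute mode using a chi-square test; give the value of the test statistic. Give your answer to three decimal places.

Grand total N = 307.
Expected counts (row total × column total / N):
  Satisfied, Car: 170×133/307 = 73.6482
  Satisfied, Bus: 170×86/307 = 47.6221
  Satisfied, Rail: 170×88/307 = 48.7296
  Dissatisfied, Car: 137×133/307 = 59.3518
  Dissatisfied, Bus: 137×86/307 = 38.3779
  Dissatisfied, Rail: 137×88/307 = 39.2704
Contributions (O − E)²/E:
  (39 − 73.6482)²/73.6482 = 16.3004
  (62 − 47.6221)²/47.6221 = 4.3409
  (69 − 48.7296)²/48.7296 = 8.4320
  (94 − 59.3518)²/59.3518 = 20.2268
  (24 − 38.3779)²/38.3779 = 5.3865
  (19 − 39.2704)²/39.2704 = 10.4631
χ² = 16.3004 + 4.3409 + 8.4320 + 20.2268 + 5.3865 + 10.4631 = 65.150

65.150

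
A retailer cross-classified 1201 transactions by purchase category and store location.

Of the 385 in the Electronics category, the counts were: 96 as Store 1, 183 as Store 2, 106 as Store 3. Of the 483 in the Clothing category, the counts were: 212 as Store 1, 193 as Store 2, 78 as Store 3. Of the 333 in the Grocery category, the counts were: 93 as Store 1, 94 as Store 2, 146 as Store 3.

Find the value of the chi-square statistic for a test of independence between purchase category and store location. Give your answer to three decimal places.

Row totals: 385, 483, 333. Column totals: 401, 470, 330. Grand total N = 1201.
Expected counts (row total × column total / N):
  Electronics, Store 1: 385×401/1201 = 128.5470
  Electronics, Store 2: 385×470/1201 = 150.6661
  Electronics, Store 3: 385×330/1201 = 105.7868
  Clothing, Store 1: 483×401/1201 = 161.2681
  Clothing, Store 2: 483×470/1201 = 189.0175
  Clothing, Store 3: 483×330/1201 = 132.7144
  Grocery, Store 1: 333×401/1201 = 111.1848
  Grocery, Store 2: 333×470/1201 = 130.3164
  Grocery, Store 3: 333×330/1201 = 91.4988
Contributions (O − E)²/E:
  (96 − 128.5470)²/128.5470 = 8.2406
  (183 − 150.6661)²/150.6661 = 6.9391
  (106 − 105.7868)²/105.7868 = 0.0004
  (212 − 161.2681)²/161.2681 = 15.9593
  (193 − 189.0175)²/189.0175 = 0.0839
  (78 − 132.7144)²/132.7144 = 22.5572
  (93 − 111.1848)²/111.1848 = 2.9742
  (94 − 130.3164)²/130.3164 = 10.1206
  (146 − 91.4988)²/91.4988 = 32.4636
χ² = 8.2406 + 6.9391 + 0.0004 + 15.9593 + 0.0839 + 22.5572 + 2.9742 + 10.1206 + 32.4636 = 99.339

99.339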